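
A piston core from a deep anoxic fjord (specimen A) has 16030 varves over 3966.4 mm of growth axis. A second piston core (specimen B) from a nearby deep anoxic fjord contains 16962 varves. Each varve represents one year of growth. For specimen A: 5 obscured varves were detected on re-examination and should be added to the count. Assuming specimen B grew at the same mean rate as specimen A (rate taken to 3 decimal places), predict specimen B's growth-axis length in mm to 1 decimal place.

Specimen A: correcting the raw count gives 16030 + 5 = 16035 true varves.
A: Mean rate = 3966.4 mm / 16035 years ≈ 0.247 mm/yr.
B's length ≈ 0.247 × 16962 = 4189.6 mm.

4189.6 mm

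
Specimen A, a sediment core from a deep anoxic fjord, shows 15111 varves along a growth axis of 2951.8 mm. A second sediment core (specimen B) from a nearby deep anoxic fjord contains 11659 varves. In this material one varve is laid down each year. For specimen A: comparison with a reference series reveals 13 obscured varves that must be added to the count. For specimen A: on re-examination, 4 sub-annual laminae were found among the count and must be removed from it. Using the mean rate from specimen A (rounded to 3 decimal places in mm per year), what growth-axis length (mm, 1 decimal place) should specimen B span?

Specimen A: after corrections the count is 15111 − 4 + 13 = 15120 varves.
A: Mean rate = 2951.8 mm / 15120 years ≈ 0.195 mm per year.
B's length ≈ 0.195 × 11659 = 2273.5 mm.

2273.5 mm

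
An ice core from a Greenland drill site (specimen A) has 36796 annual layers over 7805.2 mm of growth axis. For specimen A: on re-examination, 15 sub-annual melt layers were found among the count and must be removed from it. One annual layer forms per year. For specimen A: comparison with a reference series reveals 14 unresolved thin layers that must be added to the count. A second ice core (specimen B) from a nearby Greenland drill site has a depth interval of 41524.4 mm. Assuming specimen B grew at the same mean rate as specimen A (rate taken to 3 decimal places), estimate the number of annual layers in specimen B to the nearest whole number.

195870 annual layers

Specimen A: after corrections the count is 36796 − 15 + 14 = 36795 annual layers.
A: Extension rate ≈ 7805.2 / 36795 = 0.212 mm/year.
Specimen B: 41524.4 mm / 0.212 mm per year = 195869.81 years ≈ 195870 annual layers.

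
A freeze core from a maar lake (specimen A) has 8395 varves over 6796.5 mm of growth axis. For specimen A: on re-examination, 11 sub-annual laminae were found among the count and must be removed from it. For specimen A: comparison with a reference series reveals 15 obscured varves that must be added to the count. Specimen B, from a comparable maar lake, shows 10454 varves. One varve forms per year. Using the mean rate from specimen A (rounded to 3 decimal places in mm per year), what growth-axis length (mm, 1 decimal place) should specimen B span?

Specimen A: true varve count = 8395 − 11 + 15 = 8399.
A: Extension rate ≈ 6796.5 / 8399 = 0.809 mm per year.
B's length ≈ 0.809 × 10454 = 8457.3 mm.

8457.3 mm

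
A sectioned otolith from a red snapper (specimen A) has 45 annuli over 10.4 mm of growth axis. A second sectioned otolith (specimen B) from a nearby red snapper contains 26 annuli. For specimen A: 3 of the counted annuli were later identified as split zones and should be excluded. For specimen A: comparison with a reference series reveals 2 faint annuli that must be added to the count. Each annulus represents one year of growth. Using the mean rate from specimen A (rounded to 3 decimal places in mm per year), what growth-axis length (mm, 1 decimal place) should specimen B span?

6.1 mm

Specimen A: adjusted count: 45 − 3 + 2 = 44 annuli.
A: 10.4 mm over 44 years gives 10.4 / 44 ≈ 0.236 mm/year.
Length of B = 0.236 × 26 = 6.1 mm.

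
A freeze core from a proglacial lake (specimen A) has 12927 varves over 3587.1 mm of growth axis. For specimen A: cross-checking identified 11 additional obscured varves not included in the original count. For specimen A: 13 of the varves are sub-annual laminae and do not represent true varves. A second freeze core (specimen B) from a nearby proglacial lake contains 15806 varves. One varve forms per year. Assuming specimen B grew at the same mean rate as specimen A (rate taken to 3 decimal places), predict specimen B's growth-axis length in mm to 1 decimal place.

Specimen A: true varve count = 12927 − 13 + 11 = 12925.
A: Extension rate ≈ 3587.1 / 12925 = 0.278 mm/yr.
B's length ≈ 0.278 × 15806 = 4394.1 mm.

4394.1 mm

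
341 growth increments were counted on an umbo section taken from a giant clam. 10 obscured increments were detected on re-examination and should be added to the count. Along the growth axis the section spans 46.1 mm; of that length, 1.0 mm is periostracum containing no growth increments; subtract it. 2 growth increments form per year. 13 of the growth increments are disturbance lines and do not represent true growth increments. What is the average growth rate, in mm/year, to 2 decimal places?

0.27 mm/year

Adjusted count: 341 − 13 + 10 = 338 growth increments.
Dividing by 2 growth increments per year: 338 / 2 = 169 years.
Net length = 46.1 − 1.0 = 45.1 mm.
Extension rate ≈ 45.1 / 169 = 0.27 mm/year.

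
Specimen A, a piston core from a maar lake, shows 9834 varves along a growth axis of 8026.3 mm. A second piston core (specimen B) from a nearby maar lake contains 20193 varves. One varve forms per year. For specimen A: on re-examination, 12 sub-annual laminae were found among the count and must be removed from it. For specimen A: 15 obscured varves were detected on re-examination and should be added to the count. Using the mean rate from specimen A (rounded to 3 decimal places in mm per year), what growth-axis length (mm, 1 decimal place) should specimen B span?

16477.5 mm

Specimen A: true varve count = 9834 − 12 + 15 = 9837.
A: Mean rate = 8026.3 mm / 9837 years ≈ 0.816 mm per year.
Length of B = 0.816 × 20193 = 16477.5 mm.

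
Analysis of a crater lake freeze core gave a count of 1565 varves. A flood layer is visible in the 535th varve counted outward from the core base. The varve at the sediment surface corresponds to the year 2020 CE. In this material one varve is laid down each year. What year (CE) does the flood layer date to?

990 CE

Between varve 535 and the sediment surface there are 1565 − 535 = 1030 varves.
The varve at the sediment surface is 2020 CE, so the flood layer dates to 2020 − 1030 = 990 CE.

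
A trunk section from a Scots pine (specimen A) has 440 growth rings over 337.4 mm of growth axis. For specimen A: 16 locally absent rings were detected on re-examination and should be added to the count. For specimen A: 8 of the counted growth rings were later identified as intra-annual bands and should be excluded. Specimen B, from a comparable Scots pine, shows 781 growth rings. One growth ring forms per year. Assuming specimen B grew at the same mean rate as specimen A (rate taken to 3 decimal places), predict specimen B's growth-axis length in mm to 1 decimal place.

Specimen A: after corrections the count is 440 − 8 + 16 = 448 growth rings.
A: 337.4 mm over 448 years gives 337.4 / 448 ≈ 0.753 mm/year.
For B, 0.753 mm/year × 781 years = 588.1 mm.

588.1 mm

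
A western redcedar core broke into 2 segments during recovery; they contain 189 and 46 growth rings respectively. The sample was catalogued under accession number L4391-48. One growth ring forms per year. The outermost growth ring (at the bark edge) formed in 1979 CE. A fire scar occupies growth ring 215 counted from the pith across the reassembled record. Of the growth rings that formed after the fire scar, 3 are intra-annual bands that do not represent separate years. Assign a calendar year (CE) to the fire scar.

Total growth rings = 189 + 46 = 235.
Between growth ring 215 and the bark edge there are 235 − 215 = 20 growth rings.
Excluding 3 false growth rings: 20 − 3 = 17.
Counting back 17 years from 1979 CE places the fire scar in 1979 − 17 = 1962 CE.

1962 CE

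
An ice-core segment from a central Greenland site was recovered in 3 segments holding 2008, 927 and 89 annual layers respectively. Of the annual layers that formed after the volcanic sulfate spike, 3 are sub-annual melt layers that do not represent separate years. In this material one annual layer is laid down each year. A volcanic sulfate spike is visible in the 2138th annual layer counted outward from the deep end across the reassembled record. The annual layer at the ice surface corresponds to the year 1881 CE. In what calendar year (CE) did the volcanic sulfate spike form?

Total annual layers = 2008 + 927 + 89 = 3024.
Between annual layer 2138 and the ice surface there are 3024 − 2138 = 886 annual layers.
Excluding 3 false annual layers: 886 − 3 = 883.
1881 − 883 = 998 CE.

998 CE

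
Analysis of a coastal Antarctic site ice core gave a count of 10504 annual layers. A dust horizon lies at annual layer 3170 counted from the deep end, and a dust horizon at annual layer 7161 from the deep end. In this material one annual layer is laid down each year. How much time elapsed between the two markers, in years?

The two markers are separated by 7161 − 3170 = 3991 annual layers.
That is 3991 years at one annual layer per year.

3991 years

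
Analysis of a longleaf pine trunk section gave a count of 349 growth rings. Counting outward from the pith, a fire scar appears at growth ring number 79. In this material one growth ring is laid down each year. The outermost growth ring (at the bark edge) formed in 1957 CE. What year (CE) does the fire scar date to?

Between growth ring 79 and the bark edge there are 349 − 79 = 270 growth rings.
The growth ring at the bark edge is 1957 CE, so the fire scar dates to 1957 − 270 = 1687 CE.

1687 CE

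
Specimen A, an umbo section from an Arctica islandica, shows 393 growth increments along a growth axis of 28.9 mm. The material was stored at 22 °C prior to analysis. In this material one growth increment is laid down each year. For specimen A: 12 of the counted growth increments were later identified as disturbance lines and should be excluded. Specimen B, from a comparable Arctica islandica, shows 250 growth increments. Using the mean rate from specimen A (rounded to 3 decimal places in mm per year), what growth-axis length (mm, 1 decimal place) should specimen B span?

Specimen A: adjusted count: 393 − 12 = 381 growth increments.
A: 28.9 mm over 381 years gives 28.9 / 381 ≈ 0.076 mm per year.
B's length ≈ 0.076 × 250 = 19.0 mm.

19.0 mm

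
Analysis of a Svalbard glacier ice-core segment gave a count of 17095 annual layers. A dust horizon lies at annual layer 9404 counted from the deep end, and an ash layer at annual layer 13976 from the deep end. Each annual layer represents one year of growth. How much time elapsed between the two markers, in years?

Separation: 13976 − 9404 = 4572 annual layers.
One annual layer per year makes the interval 4572 years.

4572 yr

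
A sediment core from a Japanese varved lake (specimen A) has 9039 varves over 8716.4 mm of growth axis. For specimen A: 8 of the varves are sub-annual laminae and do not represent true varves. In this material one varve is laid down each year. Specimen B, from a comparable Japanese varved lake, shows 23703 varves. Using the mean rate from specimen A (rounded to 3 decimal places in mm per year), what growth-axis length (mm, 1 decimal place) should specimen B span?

Specimen A: adjusted count: 9039 − 8 = 9031 varves.
A: Mean rate = 8716.4 mm / 9031 years ≈ 0.965 mm/year.
For B, 0.965 mm/year × 23703 years = 22873.4 mm.

22873.4 mm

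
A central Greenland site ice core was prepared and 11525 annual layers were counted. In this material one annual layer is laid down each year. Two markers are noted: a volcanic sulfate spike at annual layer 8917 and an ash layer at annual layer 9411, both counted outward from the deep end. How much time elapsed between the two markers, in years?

494 yr

The two markers are separated by 9411 − 8917 = 494 annual layers.
One annual layer per year makes the interval 494 years.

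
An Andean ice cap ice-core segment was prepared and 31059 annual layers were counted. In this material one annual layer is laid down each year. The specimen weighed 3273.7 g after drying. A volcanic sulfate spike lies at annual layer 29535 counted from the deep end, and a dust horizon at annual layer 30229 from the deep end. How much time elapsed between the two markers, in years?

Separation: 30229 − 29535 = 694 annual layers.
That is 694 years at one annual layer per year.

694 years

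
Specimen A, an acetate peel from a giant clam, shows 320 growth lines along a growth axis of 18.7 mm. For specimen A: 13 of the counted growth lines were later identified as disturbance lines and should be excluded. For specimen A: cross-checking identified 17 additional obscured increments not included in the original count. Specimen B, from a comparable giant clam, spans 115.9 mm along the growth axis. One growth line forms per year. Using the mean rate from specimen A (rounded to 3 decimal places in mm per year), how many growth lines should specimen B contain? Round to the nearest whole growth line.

Specimen A: true growth line count = 320 − 13 + 17 = 324.
A: Mean rate = 18.7 mm / 324 years ≈ 0.058 mm/yr.
B spans 115.9 / 0.058 = 1998.28 years ≈ 1998 growth lines.

1998 growth lines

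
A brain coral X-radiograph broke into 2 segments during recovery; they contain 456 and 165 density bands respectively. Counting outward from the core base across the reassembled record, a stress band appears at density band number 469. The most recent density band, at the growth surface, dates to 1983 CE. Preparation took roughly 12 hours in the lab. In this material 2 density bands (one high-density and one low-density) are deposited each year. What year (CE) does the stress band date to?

1907 CE

Total density bands = 456 + 165 = 621.
Between density band 469 and the growth surface there are 621 − 469 = 152 density bands.
152 density bands at 2 per year is 152 / 2 = 76 years.
The density band at the growth surface is 1983 CE, so the stress band dates to 1983 − 76 = 1907 CE.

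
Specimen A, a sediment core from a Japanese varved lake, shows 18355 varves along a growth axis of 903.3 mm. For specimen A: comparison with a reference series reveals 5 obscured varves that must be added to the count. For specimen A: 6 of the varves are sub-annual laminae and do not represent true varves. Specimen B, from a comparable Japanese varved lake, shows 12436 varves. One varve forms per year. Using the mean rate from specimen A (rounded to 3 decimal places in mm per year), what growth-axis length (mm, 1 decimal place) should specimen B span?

Specimen A: true varve count = 18355 − 6 + 5 = 18354.
A: Extension rate ≈ 903.3 / 18354 = 0.049 mm/year.
B's length ≈ 0.049 × 12436 = 609.4 mm.

609.4 mm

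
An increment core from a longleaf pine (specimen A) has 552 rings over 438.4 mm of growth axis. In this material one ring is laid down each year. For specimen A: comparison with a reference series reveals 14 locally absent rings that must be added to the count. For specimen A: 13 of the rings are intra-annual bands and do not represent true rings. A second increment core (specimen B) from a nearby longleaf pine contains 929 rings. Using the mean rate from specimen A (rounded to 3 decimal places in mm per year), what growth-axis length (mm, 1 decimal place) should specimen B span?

736.7 mm

Specimen A: after corrections the count is 552 − 13 + 14 = 553 rings.
A: Mean rate = 438.4 mm / 553 years ≈ 0.793 mm/yr.
Length of B = 0.793 × 929 = 736.7 mm.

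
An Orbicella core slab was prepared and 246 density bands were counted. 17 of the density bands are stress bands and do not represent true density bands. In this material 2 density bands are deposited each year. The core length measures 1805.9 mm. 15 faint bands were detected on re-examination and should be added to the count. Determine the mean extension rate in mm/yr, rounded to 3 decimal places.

14.802 mm/yr

Correcting the raw count gives 246 − 17 + 15 = 244 true density bands.
With 2 density bands per year, 244 / 2 = 122 years.
1805.9 mm over 122 years gives 1805.9 / 122 ≈ 14.802 mm/yr.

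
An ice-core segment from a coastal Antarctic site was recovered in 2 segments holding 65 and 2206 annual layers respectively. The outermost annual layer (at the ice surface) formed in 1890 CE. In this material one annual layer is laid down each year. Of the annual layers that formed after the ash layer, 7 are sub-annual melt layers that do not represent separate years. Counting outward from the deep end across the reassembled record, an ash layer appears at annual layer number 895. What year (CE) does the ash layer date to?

521 CE

Total annual layers = 65 + 2206 = 2271.
Between annual layer 895 and the ice surface there are 2271 − 895 = 1376 annual layers.
1376 − 7 false = 1369 true annual layers after the ash layer.
1890 − 1369 = 521 CE.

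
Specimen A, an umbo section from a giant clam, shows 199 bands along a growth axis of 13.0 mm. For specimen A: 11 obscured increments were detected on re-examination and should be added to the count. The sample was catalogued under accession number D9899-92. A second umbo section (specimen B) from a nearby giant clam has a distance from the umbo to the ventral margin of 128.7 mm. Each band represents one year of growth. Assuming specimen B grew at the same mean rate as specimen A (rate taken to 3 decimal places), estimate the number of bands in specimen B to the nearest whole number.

Specimen A: after corrections the count is 199 + 11 = 210 bands.
A: 13.0 mm over 210 years gives 13.0 / 210 ≈ 0.062 mm per year.
For B, 128.7 / 0.062 = 2075.81 years ≈ 2076 bands.

2076 bands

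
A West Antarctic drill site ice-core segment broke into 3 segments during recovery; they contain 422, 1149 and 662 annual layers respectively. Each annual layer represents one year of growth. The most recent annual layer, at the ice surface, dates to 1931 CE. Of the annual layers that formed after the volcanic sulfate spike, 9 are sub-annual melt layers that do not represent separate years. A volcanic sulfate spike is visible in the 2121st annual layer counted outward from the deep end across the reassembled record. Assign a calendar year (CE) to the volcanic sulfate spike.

Total annual layers = 422 + 1149 + 662 = 2233.
2233 − 2121 = 112 annual layers lie beyond the volcanic sulfate spike toward the ice surface.
Excluding 9 false annual layers: 112 − 9 = 103.
The annual layer at the ice surface is 1931 CE, so the volcanic sulfate spike dates to 1931 − 103 = 1828 CE.

1828 CE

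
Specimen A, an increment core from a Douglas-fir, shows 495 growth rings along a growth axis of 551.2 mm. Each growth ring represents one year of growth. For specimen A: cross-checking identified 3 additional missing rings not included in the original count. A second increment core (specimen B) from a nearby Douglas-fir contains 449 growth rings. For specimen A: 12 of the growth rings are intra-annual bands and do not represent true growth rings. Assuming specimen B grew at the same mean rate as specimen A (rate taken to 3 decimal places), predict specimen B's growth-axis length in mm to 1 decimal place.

509.2 mm

Specimen A: adjusted count: 495 − 12 + 3 = 486 growth rings.
A: Mean rate = 551.2 mm / 486 years ≈ 1.134 mm per year.
For B, 1.134 mm/year × 449 years = 509.2 mm.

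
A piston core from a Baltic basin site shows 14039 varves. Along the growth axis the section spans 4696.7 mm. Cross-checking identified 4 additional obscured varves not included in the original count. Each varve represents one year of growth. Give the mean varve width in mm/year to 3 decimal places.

Correcting the raw count gives 14039 + 4 = 14043 true varves.
4696.7 mm over 14043 years gives 4696.7 / 14043 ≈ 0.334 mm/year.

0.334 mm/year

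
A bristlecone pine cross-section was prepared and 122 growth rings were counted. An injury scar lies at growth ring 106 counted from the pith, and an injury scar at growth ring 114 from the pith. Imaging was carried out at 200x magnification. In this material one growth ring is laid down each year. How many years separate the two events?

8 years

Separation: 114 − 106 = 8 growth rings.
One growth ring per year makes the interval 8 years.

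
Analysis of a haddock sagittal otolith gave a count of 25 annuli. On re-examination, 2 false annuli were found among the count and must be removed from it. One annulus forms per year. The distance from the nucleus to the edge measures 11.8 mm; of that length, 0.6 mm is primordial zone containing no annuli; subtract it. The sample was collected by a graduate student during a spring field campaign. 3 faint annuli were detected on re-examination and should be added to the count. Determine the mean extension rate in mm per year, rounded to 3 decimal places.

Adjusted count: 25 − 2 + 3 = 26 annuli.
Removing the 0.6 mm offcut leaves 11.8 − 0.6 = 11.2 mm.
Extension rate ≈ 11.2 / 26 = 0.431 mm per year.

0.431 mm per year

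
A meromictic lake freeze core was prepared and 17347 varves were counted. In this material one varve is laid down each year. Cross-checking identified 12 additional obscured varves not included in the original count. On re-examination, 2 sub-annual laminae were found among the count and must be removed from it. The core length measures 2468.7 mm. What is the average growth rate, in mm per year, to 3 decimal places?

True varve count = 17347 − 2 + 12 = 17357.
2468.7 mm over 17357 years gives 2468.7 / 17357 ≈ 0.142 mm per year.

0.142 mm per year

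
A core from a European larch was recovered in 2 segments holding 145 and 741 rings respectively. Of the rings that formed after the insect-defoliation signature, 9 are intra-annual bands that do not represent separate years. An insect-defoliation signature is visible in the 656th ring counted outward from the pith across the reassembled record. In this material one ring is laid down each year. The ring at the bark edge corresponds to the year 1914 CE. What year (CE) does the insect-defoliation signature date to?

1693 CE

Total rings = 145 + 741 = 886.
886 − 656 = 230 rings lie beyond the insect-defoliation signature toward the bark edge.
230 − 9 false = 221 true rings after the insect-defoliation signature.
Counting back 221 years from 1914 CE places the insect-defoliation signature in 1914 − 221 = 1693 CE.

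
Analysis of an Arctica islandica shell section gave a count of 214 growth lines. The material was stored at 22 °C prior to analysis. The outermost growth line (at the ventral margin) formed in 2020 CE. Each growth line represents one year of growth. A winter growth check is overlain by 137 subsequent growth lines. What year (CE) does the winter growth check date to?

137 growth lines formed after the winter growth check.
Counting back 137 years from 2020 CE places the winter growth check in 2020 − 137 = 1883 CE.

1883 CE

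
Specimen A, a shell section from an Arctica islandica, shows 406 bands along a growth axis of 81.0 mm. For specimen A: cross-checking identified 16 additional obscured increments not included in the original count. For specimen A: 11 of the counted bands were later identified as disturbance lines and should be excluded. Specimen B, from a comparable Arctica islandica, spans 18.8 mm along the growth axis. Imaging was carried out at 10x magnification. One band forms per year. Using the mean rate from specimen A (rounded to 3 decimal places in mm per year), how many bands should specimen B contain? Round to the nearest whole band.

95 bands

Specimen A: after corrections the count is 406 − 11 + 16 = 411 bands.
A: 81.0 mm over 411 years gives 81.0 / 411 ≈ 0.197 mm/yr.
B spans 18.8 / 0.197 = 95.43 years ≈ 95 bands.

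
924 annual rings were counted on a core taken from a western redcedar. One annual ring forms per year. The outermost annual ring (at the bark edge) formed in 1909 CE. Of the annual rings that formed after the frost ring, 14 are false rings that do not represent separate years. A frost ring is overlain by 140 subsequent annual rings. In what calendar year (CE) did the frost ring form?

There are 140 annual rings younger than the frost ring.
Removing the 14 false annual rings leaves 140 − 14 = 126 true annual rings beyond the frost ring.
The annual ring at the bark edge is 1909 CE, so the frost ring dates to 1909 − 126 = 1783 CE.

1783 CE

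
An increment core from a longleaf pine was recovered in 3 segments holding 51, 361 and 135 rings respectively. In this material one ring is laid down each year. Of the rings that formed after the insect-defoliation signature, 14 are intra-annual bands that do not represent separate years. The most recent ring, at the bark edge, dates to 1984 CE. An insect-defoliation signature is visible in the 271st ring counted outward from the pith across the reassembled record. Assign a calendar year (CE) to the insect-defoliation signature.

Total rings = 51 + 361 + 135 = 547.
Between ring 271 and the bark edge there are 547 − 271 = 276 rings.
Excluding 14 false rings: 276 − 14 = 262.
Counting back 262 years from 1984 CE places the insect-defoliation signature in 1984 − 262 = 1722 CE.

1722 CE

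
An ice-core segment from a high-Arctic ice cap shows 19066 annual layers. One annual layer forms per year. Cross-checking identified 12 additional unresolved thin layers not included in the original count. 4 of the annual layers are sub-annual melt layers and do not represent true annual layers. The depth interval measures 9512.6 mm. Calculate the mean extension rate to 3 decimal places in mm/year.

After corrections the count is 19066 − 4 + 12 = 19074 annual layers.
Extension rate ≈ 9512.6 / 19074 = 0.499 mm/year.

0.499 mm/year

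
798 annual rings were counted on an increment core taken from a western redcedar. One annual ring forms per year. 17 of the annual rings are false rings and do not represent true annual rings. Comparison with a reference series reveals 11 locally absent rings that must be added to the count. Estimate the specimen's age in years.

Correcting the raw count gives 798 − 17 + 11 = 792 true annual rings.
At one annual ring per year, that is 792 years.

792 years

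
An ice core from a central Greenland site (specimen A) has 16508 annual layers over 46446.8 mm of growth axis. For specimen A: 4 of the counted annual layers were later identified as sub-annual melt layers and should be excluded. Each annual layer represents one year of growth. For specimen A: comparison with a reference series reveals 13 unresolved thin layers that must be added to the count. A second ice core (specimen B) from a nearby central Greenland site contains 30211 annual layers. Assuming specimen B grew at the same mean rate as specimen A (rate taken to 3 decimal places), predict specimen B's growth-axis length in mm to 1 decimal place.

84953.3 mm

Specimen A: true annual layer count = 16508 − 4 + 13 = 16517.
A: 46446.8 mm over 16517 years gives 46446.8 / 16517 ≈ 2.812 mm per year.
Length of B = 2.812 × 30211 = 84953.3 mm.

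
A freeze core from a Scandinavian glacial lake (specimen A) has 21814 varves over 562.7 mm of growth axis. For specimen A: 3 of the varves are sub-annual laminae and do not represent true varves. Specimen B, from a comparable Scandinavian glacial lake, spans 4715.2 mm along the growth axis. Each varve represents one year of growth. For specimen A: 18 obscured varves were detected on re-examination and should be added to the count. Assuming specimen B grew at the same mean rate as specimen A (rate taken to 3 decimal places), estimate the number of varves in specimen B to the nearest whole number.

181354 varves

Specimen A: after corrections the count is 21814 − 3 + 18 = 21829 varves.
A: 562.7 mm over 21829 years gives 562.7 / 21829 ≈ 0.026 mm/yr.
Specimen B: 4715.2 mm / 0.026 mm per year = 181353.85 years ≈ 181354 varves.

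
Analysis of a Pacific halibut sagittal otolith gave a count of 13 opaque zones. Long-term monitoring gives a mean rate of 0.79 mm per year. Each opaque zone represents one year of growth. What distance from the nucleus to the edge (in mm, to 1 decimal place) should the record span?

13 years of growth are recorded.
Length ≈ 0.79 × 13 = 10.3 mm.

10.3 mm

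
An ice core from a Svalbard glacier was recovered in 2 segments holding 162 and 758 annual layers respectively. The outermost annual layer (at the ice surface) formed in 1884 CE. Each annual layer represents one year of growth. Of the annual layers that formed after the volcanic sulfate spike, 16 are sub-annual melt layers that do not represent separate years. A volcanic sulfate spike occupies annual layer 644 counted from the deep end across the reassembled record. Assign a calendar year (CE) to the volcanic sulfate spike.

1624 CE

Total annual layers = 162 + 758 = 920.
Between annual layer 644 and the ice surface there are 920 − 644 = 276 annual layers.
Excluding 16 false annual layers: 276 − 16 = 260.
1884 − 260 = 1624 CE.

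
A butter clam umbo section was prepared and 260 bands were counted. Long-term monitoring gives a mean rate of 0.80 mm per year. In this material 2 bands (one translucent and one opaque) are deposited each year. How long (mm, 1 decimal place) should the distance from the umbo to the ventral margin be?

With 2 bands per year, 260 / 2 = 130 years.
130 years at 0.80 mm/year gives 0.80 × 130 = 104.0 mm.

104.0 mm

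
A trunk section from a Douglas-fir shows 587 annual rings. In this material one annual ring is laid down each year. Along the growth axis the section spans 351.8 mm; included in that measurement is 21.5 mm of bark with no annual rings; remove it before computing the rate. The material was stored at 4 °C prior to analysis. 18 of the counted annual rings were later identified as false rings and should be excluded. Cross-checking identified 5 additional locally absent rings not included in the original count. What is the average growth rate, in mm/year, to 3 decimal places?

0.575 mm/year

True annual ring count = 587 − 18 + 5 = 574.
Net length = 351.8 − 21.5 = 330.3 mm.
330.3 mm over 574 years gives 330.3 / 574 ≈ 0.575 mm/year.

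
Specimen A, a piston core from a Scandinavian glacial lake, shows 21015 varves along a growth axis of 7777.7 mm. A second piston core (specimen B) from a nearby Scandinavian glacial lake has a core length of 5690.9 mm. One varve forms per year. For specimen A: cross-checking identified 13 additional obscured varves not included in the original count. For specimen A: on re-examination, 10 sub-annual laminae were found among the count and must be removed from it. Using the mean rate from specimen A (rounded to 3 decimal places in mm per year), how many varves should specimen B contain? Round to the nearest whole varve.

Specimen A: adjusted count: 21015 − 10 + 13 = 21018 varves.
A: Mean rate = 7777.7 mm / 21018 years ≈ 0.370 mm/yr.
Specimen B: 5690.9 mm / 0.370 mm per year = 15380.81 years ≈ 15381 varves.

15381 varves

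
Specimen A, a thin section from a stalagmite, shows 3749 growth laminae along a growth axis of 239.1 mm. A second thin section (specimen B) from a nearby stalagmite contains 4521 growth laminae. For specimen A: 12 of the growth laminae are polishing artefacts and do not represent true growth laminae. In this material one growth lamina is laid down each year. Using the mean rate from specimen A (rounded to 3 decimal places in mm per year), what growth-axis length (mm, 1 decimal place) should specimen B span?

Specimen A: true growth lamina count = 3749 − 12 = 3737.
A: Mean rate = 239.1 mm / 3737 years ≈ 0.064 mm/year.
Length of B = 0.064 × 4521 = 289.3 mm.

289.3 mm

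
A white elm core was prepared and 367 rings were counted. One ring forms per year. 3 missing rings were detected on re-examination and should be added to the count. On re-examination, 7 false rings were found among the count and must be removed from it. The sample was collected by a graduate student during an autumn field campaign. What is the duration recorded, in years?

Adjusted count: 367 − 7 + 3 = 363 rings.
One ring per year makes the duration 363 years.

363 yr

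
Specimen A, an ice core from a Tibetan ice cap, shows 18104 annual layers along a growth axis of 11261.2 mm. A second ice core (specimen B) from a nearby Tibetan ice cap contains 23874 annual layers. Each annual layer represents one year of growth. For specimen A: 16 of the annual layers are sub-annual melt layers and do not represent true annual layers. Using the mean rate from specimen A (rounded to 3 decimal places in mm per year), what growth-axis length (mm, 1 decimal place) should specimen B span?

Specimen A: after corrections the count is 18104 − 16 = 18088 annual layers.
A: 11261.2 mm over 18088 years gives 11261.2 / 18088 ≈ 0.623 mm/yr.
B's length ≈ 0.623 × 23874 = 14873.5 mm.

14873.5 mm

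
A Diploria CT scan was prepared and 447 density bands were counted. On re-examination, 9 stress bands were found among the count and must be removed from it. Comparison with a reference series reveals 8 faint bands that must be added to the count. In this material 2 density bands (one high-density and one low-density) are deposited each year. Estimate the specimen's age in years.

223 years

Correcting the raw count gives 447 − 9 + 8 = 446 true density bands.
446 density bands at 2 per year is 446 / 2 = 223 years.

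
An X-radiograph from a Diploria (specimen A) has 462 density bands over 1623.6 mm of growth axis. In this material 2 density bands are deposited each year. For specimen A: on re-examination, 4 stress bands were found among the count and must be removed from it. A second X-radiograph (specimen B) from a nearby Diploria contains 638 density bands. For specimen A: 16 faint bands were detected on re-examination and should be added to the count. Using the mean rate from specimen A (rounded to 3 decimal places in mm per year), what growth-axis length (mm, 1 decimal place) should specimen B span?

Specimen A: correcting the raw count gives 462 − 4 + 16 = 474 true density bands.
Specimen A: 474 density bands at 2 per year is 474 / 2 = 237 years.
A: Mean rate = 1623.6 mm / 237 years ≈ 6.851 mm/yr.
Specimen B: dividing by 2 density bands per year: 638 / 2 = 319 years. For B, 6.851 mm/year × 319 years = 2185.5 mm.

2185.5 mm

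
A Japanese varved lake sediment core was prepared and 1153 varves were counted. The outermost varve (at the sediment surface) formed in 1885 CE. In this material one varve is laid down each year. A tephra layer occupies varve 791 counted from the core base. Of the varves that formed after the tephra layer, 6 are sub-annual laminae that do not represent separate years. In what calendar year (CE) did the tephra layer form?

1529 CE

1153 − 791 = 362 varves lie beyond the tephra layer toward the sediment surface.
Excluding 6 false varves: 362 − 6 = 356.
1885 − 356 = 1529 CE.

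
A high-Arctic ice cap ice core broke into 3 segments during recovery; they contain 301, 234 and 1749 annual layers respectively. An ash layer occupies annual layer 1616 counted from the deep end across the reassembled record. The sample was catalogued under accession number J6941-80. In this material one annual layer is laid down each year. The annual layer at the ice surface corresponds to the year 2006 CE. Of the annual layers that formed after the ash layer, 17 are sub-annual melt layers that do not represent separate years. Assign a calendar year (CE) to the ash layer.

1355 CE

Total annual layers = 301 + 234 + 1749 = 2284.
Between annual layer 1616 and the ice surface there are 2284 − 1616 = 668 annual layers.
Excluding 17 false annual layers: 668 − 17 = 651.
The annual layer at the ice surface is 2006 CE, so the ash layer dates to 2006 − 651 = 1355 CE.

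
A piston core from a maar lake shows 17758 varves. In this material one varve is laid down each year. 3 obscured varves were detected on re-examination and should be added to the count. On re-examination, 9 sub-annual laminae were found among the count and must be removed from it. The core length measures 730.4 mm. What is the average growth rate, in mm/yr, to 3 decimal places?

True varve count = 17758 − 9 + 3 = 17752.
730.4 mm over 17752 years gives 730.4 / 17752 ≈ 0.041 mm/yr.

0.041 mm/yr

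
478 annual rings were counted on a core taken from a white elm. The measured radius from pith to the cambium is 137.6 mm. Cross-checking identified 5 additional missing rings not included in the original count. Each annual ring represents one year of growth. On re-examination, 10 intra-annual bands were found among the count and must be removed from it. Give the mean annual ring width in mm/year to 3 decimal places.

Correcting the raw count gives 478 − 10 + 5 = 473 true annual rings.
Mean rate = 137.6 mm / 473 years ≈ 0.291 mm/year.

0.291 mm/year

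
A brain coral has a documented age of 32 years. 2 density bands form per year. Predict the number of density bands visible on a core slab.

Expected density bands: 32 × 2 = 64.
So 64 density bands should be present.

64 density bands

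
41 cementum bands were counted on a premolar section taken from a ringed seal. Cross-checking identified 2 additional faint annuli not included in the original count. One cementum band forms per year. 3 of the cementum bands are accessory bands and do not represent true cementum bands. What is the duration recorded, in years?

Adjusted count: 41 − 3 + 2 = 40 cementum bands.
One cementum band per year makes the duration 40 years.

40 years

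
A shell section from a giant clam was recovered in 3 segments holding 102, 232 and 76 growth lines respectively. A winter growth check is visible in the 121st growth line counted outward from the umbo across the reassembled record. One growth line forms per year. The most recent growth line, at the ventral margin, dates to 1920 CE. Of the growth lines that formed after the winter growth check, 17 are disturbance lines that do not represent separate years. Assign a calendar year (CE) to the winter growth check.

1648 CE

Total growth lines = 102 + 232 + 76 = 410.
410 − 121 = 289 growth lines lie beyond the winter growth check toward the ventral margin.
Removing the 17 false growth lines leaves 289 − 17 = 272 true growth lines beyond the winter growth check.
Counting back 272 years from 1920 CE places the winter growth check in 1920 − 272 = 1648 CE.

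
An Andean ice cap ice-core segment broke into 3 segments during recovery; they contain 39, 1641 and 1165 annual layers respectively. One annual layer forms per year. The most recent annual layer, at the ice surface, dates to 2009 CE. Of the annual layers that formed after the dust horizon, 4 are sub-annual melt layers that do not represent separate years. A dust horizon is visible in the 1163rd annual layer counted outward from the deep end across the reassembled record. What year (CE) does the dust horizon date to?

331 CE

Total annual layers = 39 + 1641 + 1165 = 2845.
The dust horizon sits at annual layer 1163 from the deep end, so 2845 − 1163 = 1682 annual layers formed after it.
1682 − 4 false = 1678 true annual layers after the dust horizon.
2009 − 1678 = 331 CE.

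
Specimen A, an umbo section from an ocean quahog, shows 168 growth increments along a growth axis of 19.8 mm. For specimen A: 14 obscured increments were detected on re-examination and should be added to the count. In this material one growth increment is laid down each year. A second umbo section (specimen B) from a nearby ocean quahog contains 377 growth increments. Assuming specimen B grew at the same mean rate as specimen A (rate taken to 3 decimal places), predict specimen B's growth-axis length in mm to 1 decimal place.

41.1 mm

Specimen A: after corrections the count is 168 + 14 = 182 growth increments.
A: Extension rate ≈ 19.8 / 182 = 0.109 mm per year.
B's length ≈ 0.109 × 377 = 41.1 mm.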